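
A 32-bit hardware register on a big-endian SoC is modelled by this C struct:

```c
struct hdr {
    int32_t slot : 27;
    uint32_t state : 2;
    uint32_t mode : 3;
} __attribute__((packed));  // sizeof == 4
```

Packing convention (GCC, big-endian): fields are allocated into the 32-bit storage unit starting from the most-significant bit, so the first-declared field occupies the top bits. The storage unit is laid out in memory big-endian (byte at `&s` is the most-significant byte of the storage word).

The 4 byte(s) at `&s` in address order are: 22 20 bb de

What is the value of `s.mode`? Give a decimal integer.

[0]=0x22 [1]=0x20 [2]=0xbb [3]=0xde (big-endian) → word 0x2220bbde
slot [5+:27] = (word>>5) & 0x7ffffff = 17892830
state [3+:2] = (word>>3) & 0x3 = 3
mode [0+:3] = (word>>0) & 0x7 = 6  ←

6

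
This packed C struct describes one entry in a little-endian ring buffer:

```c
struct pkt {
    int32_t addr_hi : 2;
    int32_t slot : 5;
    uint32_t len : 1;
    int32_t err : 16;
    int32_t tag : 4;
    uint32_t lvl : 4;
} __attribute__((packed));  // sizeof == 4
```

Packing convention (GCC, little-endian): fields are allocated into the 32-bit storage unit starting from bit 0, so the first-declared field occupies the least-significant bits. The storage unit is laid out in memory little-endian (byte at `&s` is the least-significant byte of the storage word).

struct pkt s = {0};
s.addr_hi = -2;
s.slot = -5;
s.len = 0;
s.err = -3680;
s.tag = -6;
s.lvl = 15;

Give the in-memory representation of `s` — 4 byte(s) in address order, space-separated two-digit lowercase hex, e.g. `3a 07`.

6e a0 f1 fa

addr_hi (2b) val=-2 bits=0x2 at bit 0: 0x00000002
slot (5b) val=-5 bits=0x1b at bit 2: 0x0000006e
len (1b) val=0 bits=0x0 at bit 7: 0x0000006e
err (16b) val=-3680 bits=0xf1a0 at bit 8: 0x00f1a06e
tag (4b) val=-6 bits=0xa at bit 24: 0x0af1a06e
lvl (4b) val=15 bits=0xf at bit 28: 0xfaf1a06e
word = 0xfaf1a06e → little-endian bytes:
  [0]=0x6e  [1]=0xa0  [2]=0xf1  [3]=0xfa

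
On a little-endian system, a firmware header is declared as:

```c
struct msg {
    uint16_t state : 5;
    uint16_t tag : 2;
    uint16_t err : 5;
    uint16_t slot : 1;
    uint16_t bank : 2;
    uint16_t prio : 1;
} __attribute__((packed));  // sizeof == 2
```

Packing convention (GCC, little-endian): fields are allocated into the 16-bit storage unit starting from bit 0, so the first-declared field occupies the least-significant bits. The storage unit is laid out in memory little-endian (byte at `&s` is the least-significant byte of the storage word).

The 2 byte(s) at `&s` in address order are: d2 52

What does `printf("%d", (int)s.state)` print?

18

[0]=0xd2 [1]=0x52 (little-endian) → word 0x52d2
state:5 @ bit 0 → (0x52d2>>0)&0x1f = 0x12  ←
tag:2 @ bit 5 → (0x52d2>>5)&0x3 = 0x2
err:5 @ bit 7 → (0x52d2>>7)&0x1f = 0x5
slot:1 @ bit 12 → (0x52d2>>12)&0x1 = 0x1
bank:2 @ bit 13 → (0x52d2>>13)&0x3 = 0x2
prio:1 @ bit 15 → (0x52d2>>15)&0x1 = 0x0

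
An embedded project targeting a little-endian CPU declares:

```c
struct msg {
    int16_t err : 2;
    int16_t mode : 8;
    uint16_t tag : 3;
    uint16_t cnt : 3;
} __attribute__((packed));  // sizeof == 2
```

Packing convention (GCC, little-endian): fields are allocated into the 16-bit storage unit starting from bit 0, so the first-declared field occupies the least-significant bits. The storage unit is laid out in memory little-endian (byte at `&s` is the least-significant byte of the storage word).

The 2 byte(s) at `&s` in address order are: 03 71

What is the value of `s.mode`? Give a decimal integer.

[0]=0x03 [1]=0x71 (little-endian) → word 0x7103
err:2 @ bit 0 → (0x7103>>0)&0x3 = 0x3
mode:8 @ bit 2 → (0x7103>>2)&0xff = 0x40  ←
tag:3 @ bit 10 → (0x7103>>10)&0x7 = 0x4
cnt:3 @ bit 13 → (0x7103>>13)&0x7 = 0x3
mode signed 8b, MSB=0: value = 64

64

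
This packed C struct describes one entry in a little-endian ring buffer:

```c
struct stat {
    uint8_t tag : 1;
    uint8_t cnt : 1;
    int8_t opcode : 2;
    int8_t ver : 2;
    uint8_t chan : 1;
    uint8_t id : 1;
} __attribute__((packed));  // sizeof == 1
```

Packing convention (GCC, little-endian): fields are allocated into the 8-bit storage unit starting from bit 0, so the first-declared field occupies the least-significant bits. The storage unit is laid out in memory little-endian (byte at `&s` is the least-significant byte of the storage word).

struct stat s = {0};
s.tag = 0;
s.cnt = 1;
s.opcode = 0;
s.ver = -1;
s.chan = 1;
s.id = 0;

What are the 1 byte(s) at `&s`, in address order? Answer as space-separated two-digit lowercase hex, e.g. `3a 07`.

72

tag (1b) val=0 bits=0x0 at bit 0: 0x00
cnt (1b) val=1 bits=0x1 at bit 1: 0x02
opcode (2b) val=0 bits=0x0 at bit 2: 0x02
ver (2b) val=-1 bits=0x3 at bit 4: 0x32
chan (1b) val=1 bits=0x1 at bit 6: 0x72
id (1b) val=0 bits=0x0 at bit 7: 0x72
word = 0x72 → little-endian bytes:
  [0]=0x72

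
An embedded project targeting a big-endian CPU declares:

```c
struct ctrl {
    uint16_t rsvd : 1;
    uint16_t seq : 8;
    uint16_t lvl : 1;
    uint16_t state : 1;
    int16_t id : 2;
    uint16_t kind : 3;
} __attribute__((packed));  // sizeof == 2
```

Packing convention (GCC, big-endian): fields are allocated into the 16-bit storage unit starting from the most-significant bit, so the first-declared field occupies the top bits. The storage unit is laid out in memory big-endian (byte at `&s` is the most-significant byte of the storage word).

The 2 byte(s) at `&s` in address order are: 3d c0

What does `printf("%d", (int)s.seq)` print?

[0]=0x3d [1]=0xc0 (big-endian) → word 0x3dc0
rsvd [15+:1] = (word>>15) & 0x1 = 0
seq [7+:8] = (word>>7) & 0xff = 123  ←
lvl [6+:1] = (word>>6) & 0x1 = 1
state [5+:1] = (word>>5) & 0x1 = 0
id [3+:2] = (word>>3) & 0x3 = 0
kind [0+:3] = (word>>0) & 0x7 = 0

123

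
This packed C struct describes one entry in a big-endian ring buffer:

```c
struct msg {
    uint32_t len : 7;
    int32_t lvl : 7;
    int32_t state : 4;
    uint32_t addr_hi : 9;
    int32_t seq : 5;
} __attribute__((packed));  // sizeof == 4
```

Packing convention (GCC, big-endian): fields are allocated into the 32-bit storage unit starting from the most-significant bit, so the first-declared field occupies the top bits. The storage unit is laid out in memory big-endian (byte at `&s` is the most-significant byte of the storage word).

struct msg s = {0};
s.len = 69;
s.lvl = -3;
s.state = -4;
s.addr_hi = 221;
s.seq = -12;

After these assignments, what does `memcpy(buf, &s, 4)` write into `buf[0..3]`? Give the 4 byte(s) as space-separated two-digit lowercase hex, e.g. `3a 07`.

8b f7 1b b4

len (7b) val=69 bits=0x45 at bit 25: 0x8a000000
lvl (7b) val=-3 bits=0x7d at bit 18: 0x8bf40000
state (4b) val=-4 bits=0xc at bit 14: 0x8bf70000
addr_hi (9b) val=221 bits=0xdd at bit 5: 0x8bf71ba0
seq (5b) val=-12 bits=0x14 at bit 0: 0x8bf71bb4
word = 0x8bf71bb4 → big-endian bytes:
  [0]=0x8b  [1]=0xf7  [2]=0x1b  [3]=0xb4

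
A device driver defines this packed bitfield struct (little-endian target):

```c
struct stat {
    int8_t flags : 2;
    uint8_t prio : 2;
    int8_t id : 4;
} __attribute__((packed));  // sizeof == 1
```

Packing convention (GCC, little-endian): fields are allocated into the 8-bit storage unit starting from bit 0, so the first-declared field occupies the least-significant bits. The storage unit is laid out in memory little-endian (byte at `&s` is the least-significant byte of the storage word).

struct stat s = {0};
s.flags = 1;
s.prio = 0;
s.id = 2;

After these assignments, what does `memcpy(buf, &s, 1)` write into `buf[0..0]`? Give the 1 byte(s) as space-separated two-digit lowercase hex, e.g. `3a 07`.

21

[0+:2] flags=1 & 0x3 = 0x1; word=0x01
[2+:2] prio=0 & 0x3 = 0x0; word=0x01
[4+:4] id=2 & 0xf = 0x2; word=0x21
word = 0x21 → little-endian bytes:
  [0]=0x21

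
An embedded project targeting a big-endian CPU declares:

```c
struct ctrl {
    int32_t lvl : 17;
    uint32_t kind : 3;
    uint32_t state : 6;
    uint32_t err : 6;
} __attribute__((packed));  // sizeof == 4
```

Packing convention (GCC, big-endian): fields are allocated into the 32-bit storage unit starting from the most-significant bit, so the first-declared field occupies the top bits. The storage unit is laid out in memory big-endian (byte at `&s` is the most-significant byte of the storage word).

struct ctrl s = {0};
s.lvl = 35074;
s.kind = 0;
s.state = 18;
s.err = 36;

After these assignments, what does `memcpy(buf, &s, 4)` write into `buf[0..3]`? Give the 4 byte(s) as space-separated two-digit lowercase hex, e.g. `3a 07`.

lvl:17 = 35074 → 0x8902 << 15 → word 0x44810000
kind:3 = 0 → 0x0 << 12 → word 0x44810000
state:6 = 18 → 0x12 << 6 → word 0x44810480
err:6 = 36 → 0x24 << 0 → word 0x448104a4
word = 0x448104a4 → big-endian bytes:
  [0]=0x44  [1]=0x81  [2]=0x04  [3]=0xa4

44 81 04 a4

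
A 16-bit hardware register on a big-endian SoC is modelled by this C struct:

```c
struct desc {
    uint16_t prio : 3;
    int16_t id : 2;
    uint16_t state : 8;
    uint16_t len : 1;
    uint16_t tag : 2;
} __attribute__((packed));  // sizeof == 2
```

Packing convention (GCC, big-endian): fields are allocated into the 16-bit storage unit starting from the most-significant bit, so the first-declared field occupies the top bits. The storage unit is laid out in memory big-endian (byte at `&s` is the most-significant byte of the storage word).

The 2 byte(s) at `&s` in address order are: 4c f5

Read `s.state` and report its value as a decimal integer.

[0]=0x4c [1]=0xf5 (big-endian) → word 0x4cf5
prio:3 @ bit 13 → (0x4cf5>>13)&0x7 = 0x2
id:2 @ bit 11 → (0x4cf5>>11)&0x3 = 0x1
state:8 @ bit 3 → (0x4cf5>>3)&0xff = 0x9e  ←
len:1 @ bit 2 → (0x4cf5>>2)&0x1 = 0x1
tag:2 @ bit 0 → (0x4cf5>>0)&0x3 = 0x1

158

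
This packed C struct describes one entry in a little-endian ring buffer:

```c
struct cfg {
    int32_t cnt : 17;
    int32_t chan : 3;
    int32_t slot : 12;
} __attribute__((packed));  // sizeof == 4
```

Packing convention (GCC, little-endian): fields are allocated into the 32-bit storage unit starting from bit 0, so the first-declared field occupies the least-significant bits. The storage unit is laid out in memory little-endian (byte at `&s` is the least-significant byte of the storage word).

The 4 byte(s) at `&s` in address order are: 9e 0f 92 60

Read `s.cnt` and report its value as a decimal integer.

3998

[0]=0x9e [1]=0x0f [2]=0x92 [3]=0x60 (little-endian) → word 0x60920f9e
cnt [0+:17] = (word>>0) & 0x1ffff = 3998  ←
chan [17+:3] = (word>>17) & 0x7 = 1
slot [20+:12] = (word>>20) & 0xfff = 1545
cnt signed 17b, MSB=0: value = 3998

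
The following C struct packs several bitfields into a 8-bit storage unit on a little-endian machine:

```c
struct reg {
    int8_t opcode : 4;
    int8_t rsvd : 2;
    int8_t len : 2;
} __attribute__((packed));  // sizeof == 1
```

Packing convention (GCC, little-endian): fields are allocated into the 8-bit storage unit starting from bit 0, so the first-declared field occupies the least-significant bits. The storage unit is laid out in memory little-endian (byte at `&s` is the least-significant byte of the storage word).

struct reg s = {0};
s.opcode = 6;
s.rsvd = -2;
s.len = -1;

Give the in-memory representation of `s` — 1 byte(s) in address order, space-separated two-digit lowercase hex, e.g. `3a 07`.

e6

[0+:4] opcode=6 & 0xf = 0x6; word=0x06
[4+:2] rsvd=-2 & 0x3 = 0x2; word=0x26
[6+:2] len=-1 & 0x3 = 0x3; word=0xe6
word = 0xe6 → little-endian bytes:
  [0]=0xe6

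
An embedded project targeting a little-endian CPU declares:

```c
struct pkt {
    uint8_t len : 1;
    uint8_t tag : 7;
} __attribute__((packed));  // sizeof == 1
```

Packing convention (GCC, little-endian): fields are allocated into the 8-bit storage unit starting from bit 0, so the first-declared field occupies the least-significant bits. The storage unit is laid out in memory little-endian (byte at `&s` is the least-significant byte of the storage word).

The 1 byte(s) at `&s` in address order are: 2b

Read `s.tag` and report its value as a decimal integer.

[0]=0x2b (little-endian) → word 0x2b
len [0+:1] = (word>>0) & 0x1 = 1
tag [1+:7] = (word>>1) & 0x7f = 21  ←

21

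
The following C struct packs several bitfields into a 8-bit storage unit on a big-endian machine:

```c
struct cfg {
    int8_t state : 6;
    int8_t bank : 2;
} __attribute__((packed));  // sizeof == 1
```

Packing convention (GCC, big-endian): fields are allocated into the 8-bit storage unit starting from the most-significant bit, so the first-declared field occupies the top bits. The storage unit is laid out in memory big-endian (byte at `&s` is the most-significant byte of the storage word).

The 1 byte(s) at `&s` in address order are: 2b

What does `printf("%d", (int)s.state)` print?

10

[0]=0x2b (big-endian) → word 0x2b
state [2+:6] = (word>>2) & 0x3f = 10  ←
bank [0+:2] = (word>>0) & 0x3 = 3
state signed 6b, MSB=0: value = 10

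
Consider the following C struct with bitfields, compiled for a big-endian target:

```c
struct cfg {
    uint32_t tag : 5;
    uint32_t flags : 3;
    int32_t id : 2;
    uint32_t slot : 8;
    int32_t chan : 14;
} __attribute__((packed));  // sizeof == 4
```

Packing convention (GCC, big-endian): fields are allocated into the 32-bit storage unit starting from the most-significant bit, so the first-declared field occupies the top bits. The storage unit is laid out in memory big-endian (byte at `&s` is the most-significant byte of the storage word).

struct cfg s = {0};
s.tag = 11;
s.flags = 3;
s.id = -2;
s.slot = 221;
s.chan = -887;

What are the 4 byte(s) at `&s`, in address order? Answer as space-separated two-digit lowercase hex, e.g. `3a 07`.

[27+:5] tag=11 & 0x1f = 0xb; word=0x58000000
[24+:3] flags=3 & 0x7 = 0x3; word=0x5b000000
[22+:2] id=-2 & 0x3 = 0x2; word=0x5b800000
[14+:8] slot=221 & 0xff = 0xdd; word=0x5bb74000
[0+:14] chan=-887 & 0x3fff = 0x3c89; word=0x5bb77c89
word = 0x5bb77c89 → big-endian bytes:
  [0]=0x5b  [1]=0xb7  [2]=0x7c  [3]=0x89

5b b7 7c 89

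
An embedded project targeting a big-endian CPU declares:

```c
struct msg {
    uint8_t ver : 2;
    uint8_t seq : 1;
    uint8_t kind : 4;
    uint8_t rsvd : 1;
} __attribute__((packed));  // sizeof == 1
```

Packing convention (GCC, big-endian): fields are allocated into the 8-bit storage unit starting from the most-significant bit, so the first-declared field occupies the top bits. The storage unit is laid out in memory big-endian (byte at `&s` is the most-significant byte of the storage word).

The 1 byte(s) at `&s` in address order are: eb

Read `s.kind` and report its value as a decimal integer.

5

[0]=0xeb (big-endian) → word 0xeb
ver:2 @ bit 6 → (0xeb>>6)&0x3 = 0x3
seq:1 @ bit 5 → (0xeb>>5)&0x1 = 0x1
kind:4 @ bit 1 → (0xeb>>1)&0xf = 0x5  ←
rsvd:1 @ bit 0 → (0xeb>>0)&0x1 = 0x1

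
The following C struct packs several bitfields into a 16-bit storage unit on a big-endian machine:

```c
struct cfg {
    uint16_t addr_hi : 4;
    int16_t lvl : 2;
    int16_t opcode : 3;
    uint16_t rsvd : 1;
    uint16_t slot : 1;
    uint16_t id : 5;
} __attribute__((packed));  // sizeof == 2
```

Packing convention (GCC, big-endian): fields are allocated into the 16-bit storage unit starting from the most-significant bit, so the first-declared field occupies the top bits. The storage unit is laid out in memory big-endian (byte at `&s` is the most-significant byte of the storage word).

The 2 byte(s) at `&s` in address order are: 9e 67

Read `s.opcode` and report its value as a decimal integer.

[0]=0x9e [1]=0x67 (big-endian) → word 0x9e67
addr_hi [12+:4] = (word>>12) & 0xf = 9
lvl [10+:2] = (word>>10) & 0x3 = 3
opcode [7+:3] = (word>>7) & 0x7 = 4  ←
rsvd [6+:1] = (word>>6) & 0x1 = 1
slot [5+:1] = (word>>5) & 0x1 = 1
id [0+:5] = (word>>0) & 0x1f = 7
opcode signed 3b, MSB=1: 4 - 8 = -4

-4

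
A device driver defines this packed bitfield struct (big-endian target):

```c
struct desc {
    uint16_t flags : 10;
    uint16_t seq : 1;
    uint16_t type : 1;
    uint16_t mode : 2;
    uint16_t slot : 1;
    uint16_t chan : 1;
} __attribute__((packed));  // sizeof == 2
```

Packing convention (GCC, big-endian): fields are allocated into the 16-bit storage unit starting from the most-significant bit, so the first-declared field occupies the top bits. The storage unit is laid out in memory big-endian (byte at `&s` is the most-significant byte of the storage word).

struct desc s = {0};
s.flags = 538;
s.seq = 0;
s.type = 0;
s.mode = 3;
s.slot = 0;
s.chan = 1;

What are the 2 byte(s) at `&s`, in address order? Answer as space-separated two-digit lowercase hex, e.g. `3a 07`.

flags (10b) val=538 bits=0x21a at bit 6: 0x8680
seq (1b) val=0 bits=0x0 at bit 5: 0x8680
type (1b) val=0 bits=0x0 at bit 4: 0x8680
mode (2b) val=3 bits=0x3 at bit 2: 0x868c
slot (1b) val=0 bits=0x0 at bit 1: 0x868c
chan (1b) val=1 bits=0x1 at bit 0: 0x868d
word = 0x868d → big-endian bytes:
  [0]=0x86  [1]=0x8d

86 8d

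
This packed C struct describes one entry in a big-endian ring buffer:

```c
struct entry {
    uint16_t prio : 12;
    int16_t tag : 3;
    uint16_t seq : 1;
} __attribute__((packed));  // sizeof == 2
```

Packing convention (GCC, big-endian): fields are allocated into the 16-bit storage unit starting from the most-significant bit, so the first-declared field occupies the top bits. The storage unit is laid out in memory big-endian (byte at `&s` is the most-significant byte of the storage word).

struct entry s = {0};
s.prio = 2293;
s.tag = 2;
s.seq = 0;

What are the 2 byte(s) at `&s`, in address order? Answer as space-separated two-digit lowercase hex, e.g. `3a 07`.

prio:12 = 2293 → 0x8f5 << 4 → word 0x8f50
tag:3 = 2 → 0x2 << 1 → word 0x8f54
seq:1 = 0 → 0x0 << 0 → word 0x8f54
word = 0x8f54 → big-endian bytes:
  [0]=0x8f  [1]=0x54

8f 54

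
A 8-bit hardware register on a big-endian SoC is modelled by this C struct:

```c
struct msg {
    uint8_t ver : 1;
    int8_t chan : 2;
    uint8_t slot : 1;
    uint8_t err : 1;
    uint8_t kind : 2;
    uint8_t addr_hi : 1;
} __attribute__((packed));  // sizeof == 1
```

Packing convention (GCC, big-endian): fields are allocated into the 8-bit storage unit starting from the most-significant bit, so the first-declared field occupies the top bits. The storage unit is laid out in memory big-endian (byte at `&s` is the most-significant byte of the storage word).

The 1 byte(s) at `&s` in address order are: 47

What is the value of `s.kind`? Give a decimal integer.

3

[0]=0x47 (big-endian) → word 0x47
ver [7+:1] = (word>>7) & 0x1 = 0
chan [5+:2] = (word>>5) & 0x3 = 2
slot [4+:1] = (word>>4) & 0x1 = 0
err [3+:1] = (word>>3) & 0x1 = 0
kind [1+:2] = (word>>1) & 0x3 = 3  ←
addr_hi [0+:1] = (word>>0) & 0x1 = 1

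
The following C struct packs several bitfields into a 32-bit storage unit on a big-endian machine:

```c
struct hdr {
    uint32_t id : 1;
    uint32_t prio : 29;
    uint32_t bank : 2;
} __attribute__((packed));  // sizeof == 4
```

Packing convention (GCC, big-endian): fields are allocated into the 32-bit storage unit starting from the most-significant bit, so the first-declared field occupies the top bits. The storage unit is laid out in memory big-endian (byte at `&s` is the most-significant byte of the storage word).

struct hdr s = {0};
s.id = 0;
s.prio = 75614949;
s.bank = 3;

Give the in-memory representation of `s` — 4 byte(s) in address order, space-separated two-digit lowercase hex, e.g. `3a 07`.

id:1 = 0 → 0x0 << 31 → word 0x00000000
prio:29 = 75614949 → 0x481cae5 << 2 → word 0x12072b94
bank:2 = 3 → 0x3 << 0 → word 0x12072b97
word = 0x12072b97 → big-endian bytes:
  [0]=0x12  [1]=0x07  [2]=0x2b  [3]=0x97

12 07 2b 97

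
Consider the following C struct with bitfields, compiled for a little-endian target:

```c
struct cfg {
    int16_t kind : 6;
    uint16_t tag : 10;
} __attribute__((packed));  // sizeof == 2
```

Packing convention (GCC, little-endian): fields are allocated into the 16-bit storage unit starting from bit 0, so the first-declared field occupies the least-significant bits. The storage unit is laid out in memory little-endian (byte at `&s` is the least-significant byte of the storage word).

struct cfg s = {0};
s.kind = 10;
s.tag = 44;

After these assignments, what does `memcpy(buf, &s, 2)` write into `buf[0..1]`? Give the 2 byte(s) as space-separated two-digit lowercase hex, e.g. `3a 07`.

0a 0b

kind:6 = 10 → 0xa << 0 → word 0x000a
tag:10 = 44 → 0x2c << 6 → word 0x0b0a
word = 0x0b0a → little-endian bytes:
  [0]=0x0a  [1]=0x0b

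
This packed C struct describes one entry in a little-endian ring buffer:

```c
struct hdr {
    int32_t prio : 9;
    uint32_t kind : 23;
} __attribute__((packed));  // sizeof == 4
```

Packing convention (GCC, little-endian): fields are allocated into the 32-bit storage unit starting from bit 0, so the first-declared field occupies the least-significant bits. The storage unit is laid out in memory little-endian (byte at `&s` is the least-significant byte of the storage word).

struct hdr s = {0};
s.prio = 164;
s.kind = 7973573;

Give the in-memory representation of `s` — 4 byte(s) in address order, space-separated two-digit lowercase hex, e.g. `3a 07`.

prio (9b) val=164 bits=0xa4 at bit 0: 0x000000a4
kind (23b) val=7973573 bits=0x79aac5 at bit 9: 0xf3558aa4
word = 0xf3558aa4 → little-endian bytes:
  [0]=0xa4  [1]=0x8a  [2]=0x55  [3]=0xf3

a4 8a 55 f3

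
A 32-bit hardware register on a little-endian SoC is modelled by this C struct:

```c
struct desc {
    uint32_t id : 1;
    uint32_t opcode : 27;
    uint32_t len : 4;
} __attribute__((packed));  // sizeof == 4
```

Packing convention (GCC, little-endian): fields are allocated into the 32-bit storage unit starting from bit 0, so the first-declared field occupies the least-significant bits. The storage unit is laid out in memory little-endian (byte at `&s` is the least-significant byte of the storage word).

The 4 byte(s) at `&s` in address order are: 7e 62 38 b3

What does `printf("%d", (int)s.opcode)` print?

27013439

[0]=0x7e [1]=0x62 [2]=0x38 [3]=0xb3 (little-endian) → word 0xb338627e
id [0+:1] = (word>>0) & 0x1 = 0
opcode [1+:27] = (word>>1) & 0x7ffffff = 27013439  ←
len [28+:4] = (word>>28) & 0xf = 11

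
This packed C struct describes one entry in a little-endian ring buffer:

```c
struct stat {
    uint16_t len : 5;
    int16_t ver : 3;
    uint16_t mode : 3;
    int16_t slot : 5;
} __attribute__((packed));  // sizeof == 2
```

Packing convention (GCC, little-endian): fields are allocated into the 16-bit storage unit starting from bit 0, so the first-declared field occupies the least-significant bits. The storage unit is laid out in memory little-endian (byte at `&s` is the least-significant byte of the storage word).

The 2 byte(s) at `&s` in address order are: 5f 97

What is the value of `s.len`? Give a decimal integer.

31

[0]=0x5f [1]=0x97 (little-endian) → word 0x975f
len:5 @ bit 0 → (0x975f>>0)&0x1f = 0x1f  ←
ver:3 @ bit 5 → (0x975f>>5)&0x7 = 0x2
mode:3 @ bit 8 → (0x975f>>8)&0x7 = 0x7
slot:5 @ bit 11 → (0x975f>>11)&0x1f = 0x12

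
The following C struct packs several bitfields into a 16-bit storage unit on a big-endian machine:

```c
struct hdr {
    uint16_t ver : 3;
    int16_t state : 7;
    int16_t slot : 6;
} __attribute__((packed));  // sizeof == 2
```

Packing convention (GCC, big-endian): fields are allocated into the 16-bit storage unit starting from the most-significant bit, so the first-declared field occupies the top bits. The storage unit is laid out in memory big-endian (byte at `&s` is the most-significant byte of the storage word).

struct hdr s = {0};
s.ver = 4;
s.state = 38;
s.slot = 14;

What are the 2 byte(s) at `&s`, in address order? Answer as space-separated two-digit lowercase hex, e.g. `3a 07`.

[13+:3] ver=4 & 0x7 = 0x4; word=0x8000
[6+:7] state=38 & 0x7f = 0x26; word=0x8980
[0+:6] slot=14 & 0x3f = 0xe; word=0x898e
word = 0x898e → big-endian bytes:
  [0]=0x89  [1]=0x8e

89 8e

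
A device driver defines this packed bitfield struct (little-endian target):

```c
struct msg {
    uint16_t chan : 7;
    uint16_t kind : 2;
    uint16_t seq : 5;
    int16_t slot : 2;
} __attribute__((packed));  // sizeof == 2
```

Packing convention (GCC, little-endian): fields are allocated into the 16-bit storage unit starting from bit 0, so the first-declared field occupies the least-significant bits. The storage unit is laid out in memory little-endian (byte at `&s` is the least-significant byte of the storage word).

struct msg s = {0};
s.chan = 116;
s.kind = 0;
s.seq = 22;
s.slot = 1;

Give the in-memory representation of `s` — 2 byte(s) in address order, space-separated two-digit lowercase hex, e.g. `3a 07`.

74 6c

chan (7b) val=116 bits=0x74 at bit 0: 0x0074
kind (2b) val=0 bits=0x0 at bit 7: 0x0074
seq (5b) val=22 bits=0x16 at bit 9: 0x2c74
slot (2b) val=1 bits=0x1 at bit 14: 0x6c74
word = 0x6c74 → little-endian bytes:
  [0]=0x74  [1]=0x6c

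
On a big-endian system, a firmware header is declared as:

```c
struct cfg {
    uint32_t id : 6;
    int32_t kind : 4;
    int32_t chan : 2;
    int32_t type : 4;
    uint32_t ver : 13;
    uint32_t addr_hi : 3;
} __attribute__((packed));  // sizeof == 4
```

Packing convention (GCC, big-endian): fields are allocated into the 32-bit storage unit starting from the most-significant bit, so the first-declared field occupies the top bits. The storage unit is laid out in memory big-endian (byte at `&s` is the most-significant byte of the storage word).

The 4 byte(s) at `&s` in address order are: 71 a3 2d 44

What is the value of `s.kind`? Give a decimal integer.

[0]=0x71 [1]=0xa3 [2]=0x2d [3]=0x44 (big-endian) → word 0x71a32d44
id:6 @ bit 26 → (0x71a32d44>>26)&0x3f = 0x1c
kind:4 @ bit 22 → (0x71a32d44>>22)&0xf = 0x6  ←
chan:2 @ bit 20 → (0x71a32d44>>20)&0x3 = 0x2
type:4 @ bit 16 → (0x71a32d44>>16)&0xf = 0x3
ver:13 @ bit 3 → (0x71a32d44>>3)&0x1fff = 0x5a8
addr_hi:3 @ bit 0 → (0x71a32d44>>0)&0x7 = 0x4
kind signed 4b, MSB=0: value = 6

6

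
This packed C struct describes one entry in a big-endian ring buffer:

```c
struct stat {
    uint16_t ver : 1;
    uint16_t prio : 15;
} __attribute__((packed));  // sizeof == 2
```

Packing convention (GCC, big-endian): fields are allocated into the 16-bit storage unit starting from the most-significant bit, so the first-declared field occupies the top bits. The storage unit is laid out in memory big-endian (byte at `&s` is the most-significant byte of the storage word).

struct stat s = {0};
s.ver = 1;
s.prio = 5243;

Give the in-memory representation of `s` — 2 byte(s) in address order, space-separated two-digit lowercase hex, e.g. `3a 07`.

ver:1 = 1 → 0x1 << 15 → word 0x8000
prio:15 = 5243 → 0x147b << 0 → word 0x947b
word = 0x947b → big-endian bytes:
  [0]=0x94  [1]=0x7b

94 7b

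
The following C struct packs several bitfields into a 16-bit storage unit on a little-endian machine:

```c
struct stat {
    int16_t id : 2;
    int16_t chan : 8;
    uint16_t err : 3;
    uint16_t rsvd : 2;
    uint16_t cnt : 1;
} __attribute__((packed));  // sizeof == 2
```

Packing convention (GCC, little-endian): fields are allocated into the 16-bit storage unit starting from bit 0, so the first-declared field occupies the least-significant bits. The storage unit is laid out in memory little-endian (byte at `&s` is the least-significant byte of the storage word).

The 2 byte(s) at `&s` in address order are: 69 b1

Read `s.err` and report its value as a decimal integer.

[0]=0x69 [1]=0xb1 (little-endian) → word 0xb169
id:2 @ bit 0 → (0xb169>>0)&0x3 = 0x1
chan:8 @ bit 2 → (0xb169>>2)&0xff = 0x5a
err:3 @ bit 10 → (0xb169>>10)&0x7 = 0x4  ←
rsvd:2 @ bit 13 → (0xb169>>13)&0x3 = 0x1
cnt:1 @ bit 15 → (0xb169>>15)&0x1 = 0x1

4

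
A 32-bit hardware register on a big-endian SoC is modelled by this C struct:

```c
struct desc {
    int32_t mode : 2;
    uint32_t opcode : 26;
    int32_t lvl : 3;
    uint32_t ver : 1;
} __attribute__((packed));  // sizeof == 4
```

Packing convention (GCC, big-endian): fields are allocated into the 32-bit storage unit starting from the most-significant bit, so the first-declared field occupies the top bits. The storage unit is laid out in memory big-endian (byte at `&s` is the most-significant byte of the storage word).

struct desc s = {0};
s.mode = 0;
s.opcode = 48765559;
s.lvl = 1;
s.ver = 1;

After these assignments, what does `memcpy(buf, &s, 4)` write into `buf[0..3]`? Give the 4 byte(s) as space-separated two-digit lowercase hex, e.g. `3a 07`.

2e 81 a7 73

mode:2 = 0 → 0x0 << 30 → word 0x00000000
opcode:26 = 48765559 → 0x2e81a77 << 4 → word 0x2e81a770
lvl:3 = 1 → 0x1 << 1 → word 0x2e81a772
ver:1 = 1 → 0x1 << 0 → word 0x2e81a773
word = 0x2e81a773 → big-endian bytes:
  [0]=0x2e  [1]=0x81  [2]=0xa7  [3]=0x73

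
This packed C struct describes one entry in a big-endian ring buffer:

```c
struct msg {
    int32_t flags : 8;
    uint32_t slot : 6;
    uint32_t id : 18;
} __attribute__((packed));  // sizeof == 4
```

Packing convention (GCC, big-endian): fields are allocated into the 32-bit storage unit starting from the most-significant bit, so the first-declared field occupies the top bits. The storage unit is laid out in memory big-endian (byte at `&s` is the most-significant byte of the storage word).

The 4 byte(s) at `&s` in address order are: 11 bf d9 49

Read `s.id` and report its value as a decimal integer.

[0]=0x11 [1]=0xbf [2]=0xd9 [3]=0x49 (big-endian) → word 0x11bfd949
flags [24+:8] = (word>>24) & 0xff = 17
slot [18+:6] = (word>>18) & 0x3f = 47
id [0+:18] = (word>>0) & 0x3ffff = 252233  ←

252233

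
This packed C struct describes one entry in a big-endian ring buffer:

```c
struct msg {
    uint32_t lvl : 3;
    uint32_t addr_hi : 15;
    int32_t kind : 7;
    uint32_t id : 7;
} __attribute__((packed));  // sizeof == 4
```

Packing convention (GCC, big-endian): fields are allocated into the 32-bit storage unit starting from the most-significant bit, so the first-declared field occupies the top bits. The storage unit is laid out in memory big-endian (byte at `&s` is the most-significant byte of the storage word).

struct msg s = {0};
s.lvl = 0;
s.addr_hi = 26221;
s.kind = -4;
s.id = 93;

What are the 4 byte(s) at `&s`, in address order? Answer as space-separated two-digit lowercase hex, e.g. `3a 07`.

[29+:3] lvl=0 & 0x7 = 0x0; word=0x00000000
[14+:15] addr_hi=26221 & 0x7fff = 0x666d; word=0x199b4000
[7+:7] kind=-4 & 0x7f = 0x7c; word=0x199b7e00
[0+:7] id=93 & 0x7f = 0x5d; word=0x199b7e5d
word = 0x199b7e5d → big-endian bytes:
  [0]=0x19  [1]=0x9b  [2]=0x7e  [3]=0x5d

19 9b 7e 5d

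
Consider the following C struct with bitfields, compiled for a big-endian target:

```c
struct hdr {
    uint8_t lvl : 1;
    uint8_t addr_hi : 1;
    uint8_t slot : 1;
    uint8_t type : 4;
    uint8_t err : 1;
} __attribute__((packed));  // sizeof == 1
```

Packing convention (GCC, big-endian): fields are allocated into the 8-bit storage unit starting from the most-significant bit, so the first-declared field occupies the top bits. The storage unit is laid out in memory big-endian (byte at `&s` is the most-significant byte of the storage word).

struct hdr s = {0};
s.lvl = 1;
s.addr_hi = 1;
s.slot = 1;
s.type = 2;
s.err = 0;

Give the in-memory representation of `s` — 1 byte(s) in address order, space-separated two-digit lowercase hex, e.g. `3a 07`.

e4

lvl:1 = 1 → 0x1 << 7 → word 0x80
addr_hi:1 = 1 → 0x1 << 6 → word 0xc0
slot:1 = 1 → 0x1 << 5 → word 0xe0
type:4 = 2 → 0x2 << 1 → word 0xe4
err:1 = 0 → 0x0 << 0 → word 0xe4
word = 0xe4 → big-endian bytes:
  [0]=0xe4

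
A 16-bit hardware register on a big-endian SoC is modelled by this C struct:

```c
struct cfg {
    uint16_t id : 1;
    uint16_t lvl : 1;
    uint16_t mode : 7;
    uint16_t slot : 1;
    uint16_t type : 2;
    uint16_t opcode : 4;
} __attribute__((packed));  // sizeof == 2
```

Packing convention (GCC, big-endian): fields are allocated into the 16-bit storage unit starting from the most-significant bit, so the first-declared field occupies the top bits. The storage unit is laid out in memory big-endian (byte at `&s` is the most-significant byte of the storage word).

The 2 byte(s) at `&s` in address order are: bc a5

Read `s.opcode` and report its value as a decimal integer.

[0]=0xbc [1]=0xa5 (big-endian) → word 0xbca5
id [15+:1] = (word>>15) & 0x1 = 1
lvl [14+:1] = (word>>14) & 0x1 = 0
mode [7+:7] = (word>>7) & 0x7f = 121
slot [6+:1] = (word>>6) & 0x1 = 0
type [4+:2] = (word>>4) & 0x3 = 2
opcode [0+:4] = (word>>0) & 0xf = 5  ←

5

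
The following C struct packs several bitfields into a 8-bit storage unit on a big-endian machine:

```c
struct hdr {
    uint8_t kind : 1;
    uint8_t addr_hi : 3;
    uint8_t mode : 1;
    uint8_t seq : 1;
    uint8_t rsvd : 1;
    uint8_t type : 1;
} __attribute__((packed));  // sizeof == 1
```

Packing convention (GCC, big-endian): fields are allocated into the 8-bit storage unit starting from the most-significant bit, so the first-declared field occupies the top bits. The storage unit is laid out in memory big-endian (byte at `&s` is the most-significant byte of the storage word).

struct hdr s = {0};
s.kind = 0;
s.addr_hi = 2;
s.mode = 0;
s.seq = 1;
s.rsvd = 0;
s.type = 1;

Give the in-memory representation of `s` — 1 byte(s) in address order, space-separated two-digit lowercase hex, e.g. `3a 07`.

kind:1 = 0 → 0x0 << 7 → word 0x00
addr_hi:3 = 2 → 0x2 << 4 → word 0x20
mode:1 = 0 → 0x0 << 3 → word 0x20
seq:1 = 1 → 0x1 << 2 → word 0x24
rsvd:1 = 0 → 0x0 << 1 → word 0x24
type:1 = 1 → 0x1 << 0 → word 0x25
word = 0x25 → big-endian bytes:
  [0]=0x25

25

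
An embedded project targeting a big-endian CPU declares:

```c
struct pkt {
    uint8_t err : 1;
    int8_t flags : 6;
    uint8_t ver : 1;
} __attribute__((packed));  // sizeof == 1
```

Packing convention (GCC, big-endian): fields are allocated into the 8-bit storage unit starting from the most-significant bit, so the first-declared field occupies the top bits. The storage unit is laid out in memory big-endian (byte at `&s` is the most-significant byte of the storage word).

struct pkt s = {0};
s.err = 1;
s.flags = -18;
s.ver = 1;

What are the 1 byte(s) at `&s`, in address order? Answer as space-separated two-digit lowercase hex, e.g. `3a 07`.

err (1b) val=1 bits=0x1 at bit 7: 0x80
flags (6b) val=-18 bits=0x2e at bit 1: 0xdc
ver (1b) val=1 bits=0x1 at bit 0: 0xdd
word = 0xdd → big-endian bytes:
  [0]=0xdd

dd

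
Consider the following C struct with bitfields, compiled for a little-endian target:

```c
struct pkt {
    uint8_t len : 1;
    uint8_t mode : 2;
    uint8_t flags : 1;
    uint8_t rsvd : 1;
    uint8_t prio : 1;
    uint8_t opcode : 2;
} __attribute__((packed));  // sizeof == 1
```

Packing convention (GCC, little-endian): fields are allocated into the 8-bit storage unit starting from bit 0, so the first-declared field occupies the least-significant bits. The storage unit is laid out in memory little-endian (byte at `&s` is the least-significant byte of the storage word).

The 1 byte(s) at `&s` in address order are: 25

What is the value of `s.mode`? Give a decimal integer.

2

[0]=0x25 (little-endian) → word 0x25
len [0+:1] = (word>>0) & 0x1 = 1
mode [1+:2] = (word>>1) & 0x3 = 2  ←
flags [3+:1] = (word>>3) & 0x1 = 0
rsvd [4+:1] = (word>>4) & 0x1 = 0
prio [5+:1] = (word>>5) & 0x1 = 1
opcode [6+:2] = (word>>6) & 0x3 = 0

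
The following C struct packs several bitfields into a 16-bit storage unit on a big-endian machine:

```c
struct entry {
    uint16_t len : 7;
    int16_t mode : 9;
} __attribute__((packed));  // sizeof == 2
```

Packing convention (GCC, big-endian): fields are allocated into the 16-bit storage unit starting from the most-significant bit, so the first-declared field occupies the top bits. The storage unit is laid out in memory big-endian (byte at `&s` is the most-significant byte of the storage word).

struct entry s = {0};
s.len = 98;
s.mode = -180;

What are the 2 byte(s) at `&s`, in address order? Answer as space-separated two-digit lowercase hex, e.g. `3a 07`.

c5 4c

len (7b) val=98 bits=0x62 at bit 9: 0xc400
mode (9b) val=-180 bits=0x14c at bit 0: 0xc54c
word = 0xc54c → big-endian bytes:
  [0]=0xc5  [1]=0x4c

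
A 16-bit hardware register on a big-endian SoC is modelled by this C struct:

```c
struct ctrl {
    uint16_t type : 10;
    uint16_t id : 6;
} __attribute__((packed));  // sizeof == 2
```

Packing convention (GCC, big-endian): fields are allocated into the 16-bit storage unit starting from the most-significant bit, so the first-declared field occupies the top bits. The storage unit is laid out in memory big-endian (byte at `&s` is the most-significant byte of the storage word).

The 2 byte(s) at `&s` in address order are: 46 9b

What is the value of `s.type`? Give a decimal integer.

282

[0]=0x46 [1]=0x9b (big-endian) → word 0x469b
type:10 @ bit 6 → (0x469b>>6)&0x3ff = 0x11a  ←
id:6 @ bit 0 → (0x469b>>0)&0x3f = 0x1b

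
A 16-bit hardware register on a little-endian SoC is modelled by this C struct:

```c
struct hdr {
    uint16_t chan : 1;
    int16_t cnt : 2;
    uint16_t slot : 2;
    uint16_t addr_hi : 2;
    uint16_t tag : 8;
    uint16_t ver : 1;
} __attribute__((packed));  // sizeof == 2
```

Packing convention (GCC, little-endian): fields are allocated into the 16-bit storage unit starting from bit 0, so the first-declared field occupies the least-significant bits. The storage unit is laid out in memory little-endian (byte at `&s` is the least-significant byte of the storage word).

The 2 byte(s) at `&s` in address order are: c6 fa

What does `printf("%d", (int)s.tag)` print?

245

[0]=0xc6 [1]=0xfa (little-endian) → word 0xfac6
chan [0+:1] = (word>>0) & 0x1 = 0
cnt [1+:2] = (word>>1) & 0x3 = 3
slot [3+:2] = (word>>3) & 0x3 = 0
addr_hi [5+:2] = (word>>5) & 0x3 = 2
tag [7+:8] = (word>>7) & 0xff = 245  ←
ver [15+:1] = (word>>15) & 0x1 = 1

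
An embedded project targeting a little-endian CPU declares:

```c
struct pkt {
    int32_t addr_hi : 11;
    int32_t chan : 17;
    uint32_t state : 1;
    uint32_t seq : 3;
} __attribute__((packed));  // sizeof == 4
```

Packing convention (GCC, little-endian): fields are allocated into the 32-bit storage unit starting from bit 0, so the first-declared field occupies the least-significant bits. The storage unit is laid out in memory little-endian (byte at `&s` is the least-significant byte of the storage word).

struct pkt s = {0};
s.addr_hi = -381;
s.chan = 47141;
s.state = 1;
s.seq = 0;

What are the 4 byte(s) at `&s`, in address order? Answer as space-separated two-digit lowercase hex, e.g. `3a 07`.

addr_hi (11b) val=-381 bits=0x683 at bit 0: 0x00000683
chan (17b) val=47141 bits=0xb825 at bit 11: 0x05c12e83
state (1b) val=1 bits=0x1 at bit 28: 0x15c12e83
seq (3b) val=0 bits=0x0 at bit 29: 0x15c12e83
word = 0x15c12e83 → little-endian bytes:
  [0]=0x83  [1]=0x2e  [2]=0xc1  [3]=0x15

83 2e c1 15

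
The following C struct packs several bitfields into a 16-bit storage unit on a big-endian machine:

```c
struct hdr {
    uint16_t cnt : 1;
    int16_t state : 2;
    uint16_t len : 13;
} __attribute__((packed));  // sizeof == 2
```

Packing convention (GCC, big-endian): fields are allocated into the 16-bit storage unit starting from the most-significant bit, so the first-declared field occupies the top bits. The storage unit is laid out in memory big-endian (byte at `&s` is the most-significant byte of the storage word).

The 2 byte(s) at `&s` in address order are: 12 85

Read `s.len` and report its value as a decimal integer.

[0]=0x12 [1]=0x85 (big-endian) → word 0x1285
cnt:1 @ bit 15 → (0x1285>>15)&0x1 = 0x0
state:2 @ bit 13 → (0x1285>>13)&0x3 = 0x0
len:13 @ bit 0 → (0x1285>>0)&0x1fff = 0x1285  ←

4741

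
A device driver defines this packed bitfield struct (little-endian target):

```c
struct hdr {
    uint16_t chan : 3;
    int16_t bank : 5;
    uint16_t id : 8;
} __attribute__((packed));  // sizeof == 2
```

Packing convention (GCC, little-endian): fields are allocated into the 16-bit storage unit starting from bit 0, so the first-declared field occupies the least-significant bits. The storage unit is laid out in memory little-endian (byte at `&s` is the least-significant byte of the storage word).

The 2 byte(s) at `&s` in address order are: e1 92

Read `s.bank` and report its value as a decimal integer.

[0]=0xe1 [1]=0x92 (little-endian) → word 0x92e1
chan:3 @ bit 0 → (0x92e1>>0)&0x7 = 0x1
bank:5 @ bit 3 → (0x92e1>>3)&0x1f = 0x1c  ←
id:8 @ bit 8 → (0x92e1>>8)&0xff = 0x92
bank signed 5b, MSB=1: 28 - 32 = -4

-4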